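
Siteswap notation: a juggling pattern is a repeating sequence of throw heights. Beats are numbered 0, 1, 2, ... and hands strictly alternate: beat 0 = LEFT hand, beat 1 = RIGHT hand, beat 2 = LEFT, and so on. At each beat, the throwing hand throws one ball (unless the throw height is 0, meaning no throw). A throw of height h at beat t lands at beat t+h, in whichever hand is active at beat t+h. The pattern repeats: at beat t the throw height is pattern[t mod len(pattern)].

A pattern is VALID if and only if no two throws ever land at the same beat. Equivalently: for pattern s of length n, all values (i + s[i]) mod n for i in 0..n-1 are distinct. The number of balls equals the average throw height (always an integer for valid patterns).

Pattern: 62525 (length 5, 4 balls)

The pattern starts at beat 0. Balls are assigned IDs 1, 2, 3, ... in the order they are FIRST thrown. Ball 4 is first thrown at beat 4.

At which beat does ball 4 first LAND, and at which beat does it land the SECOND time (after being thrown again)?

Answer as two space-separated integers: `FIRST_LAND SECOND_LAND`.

Answer: 9 14

Derivation:
Beat 0 (L): throw ball1 h=6 -> lands@6:L; in-air after throw: [b1@6:L]
Beat 1 (R): throw ball2 h=2 -> lands@3:R; in-air after throw: [b2@3:R b1@6:L]
Beat 2 (L): throw ball3 h=5 -> lands@7:R; in-air after throw: [b2@3:R b1@6:L b3@7:R]
Beat 3 (R): throw ball2 h=2 -> lands@5:R; in-air after throw: [b2@5:R b1@6:L b3@7:R]
Beat 4 (L): throw ball4 h=5 -> lands@9:R; in-air after throw: [b2@5:R b1@6:L b3@7:R b4@9:R]
Beat 5 (R): throw ball2 h=6 -> lands@11:R; in-air after throw: [b1@6:L b3@7:R b4@9:R b2@11:R]
Beat 6 (L): throw ball1 h=2 -> lands@8:L; in-air after throw: [b3@7:R b1@8:L b4@9:R b2@11:R]
Beat 7 (R): throw ball3 h=5 -> lands@12:L; in-air after throw: [b1@8:L b4@9:R b2@11:R b3@12:L]
Beat 8 (L): throw ball1 h=2 -> lands@10:L; in-air after throw: [b4@9:R b1@10:L b2@11:R b3@12:L]
Beat 9 (R): throw ball4 h=5 -> lands@14:L; in-air after throw: [b1@10:L b2@11:R b3@12:L b4@14:L]
Beat 10 (L): throw ball1 h=6 -> lands@16:L; in-air after throw: [b2@11:R b3@12:L b4@14:L b1@16:L]
Beat 11 (R): throw ball2 h=2 -> lands@13:R; in-air after throw: [b3@12:L b2@13:R b4@14:L b1@16:L]
Beat 12 (L): throw ball3 h=5 -> lands@17:R; in-air after throw: [b2@13:R b4@14:L b1@16:L b3@17:R]
Beat 13 (R): throw ball2 h=2 -> lands@15:R; in-air after throw: [b4@14:L b2@15:R b1@16:L b3@17:R]
Beat 14 (L): throw ball4 h=5 -> lands@19:R; in-air after throw: [b2@15:R b1@16:L b3@17:R b4@19:R]
Ball 4: thrown@4 h=5 -> first land @9; rethrown@9 h=5 -> second land @14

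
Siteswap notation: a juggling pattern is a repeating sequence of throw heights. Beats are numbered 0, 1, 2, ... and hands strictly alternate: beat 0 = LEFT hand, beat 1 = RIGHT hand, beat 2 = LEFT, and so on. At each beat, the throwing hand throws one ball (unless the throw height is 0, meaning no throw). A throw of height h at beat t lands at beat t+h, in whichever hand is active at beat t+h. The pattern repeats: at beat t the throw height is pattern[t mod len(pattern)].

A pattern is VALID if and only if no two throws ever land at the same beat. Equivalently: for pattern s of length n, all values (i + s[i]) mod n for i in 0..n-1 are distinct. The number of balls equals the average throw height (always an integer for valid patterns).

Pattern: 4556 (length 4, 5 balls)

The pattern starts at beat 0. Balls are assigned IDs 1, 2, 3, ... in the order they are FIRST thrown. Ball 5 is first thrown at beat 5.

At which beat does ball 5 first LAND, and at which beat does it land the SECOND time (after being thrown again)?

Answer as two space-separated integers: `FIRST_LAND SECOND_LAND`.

Beat 0 (L): throw ball1 h=4 -> lands@4:L; in-air after throw: [b1@4:L]
Beat 1 (R): throw ball2 h=5 -> lands@6:L; in-air after throw: [b1@4:L b2@6:L]
Beat 2 (L): throw ball3 h=5 -> lands@7:R; in-air after throw: [b1@4:L b2@6:L b3@7:R]
Beat 3 (R): throw ball4 h=6 -> lands@9:R; in-air after throw: [b1@4:L b2@6:L b3@7:R b4@9:R]
Beat 4 (L): throw ball1 h=4 -> lands@8:L; in-air after throw: [b2@6:L b3@7:R b1@8:L b4@9:R]
Beat 5 (R): throw ball5 h=5 -> lands@10:L; in-air after throw: [b2@6:L b3@7:R b1@8:L b4@9:R b5@10:L]
Beat 6 (L): throw ball2 h=5 -> lands@11:R; in-air after throw: [b3@7:R b1@8:L b4@9:R b5@10:L b2@11:R]
Beat 7 (R): throw ball3 h=6 -> lands@13:R; in-air after throw: [b1@8:L b4@9:R b5@10:L b2@11:R b3@13:R]
Beat 8 (L): throw ball1 h=4 -> lands@12:L; in-air after throw: [b4@9:R b5@10:L b2@11:R b1@12:L b3@13:R]
Beat 9 (R): throw ball4 h=5 -> lands@14:L; in-air after throw: [b5@10:L b2@11:R b1@12:L b3@13:R b4@14:L]
Beat 10 (L): throw ball5 h=5 -> lands@15:R; in-air after throw: [b2@11:R b1@12:L b3@13:R b4@14:L b5@15:R]
Beat 11 (R): throw ball2 h=6 -> lands@17:R; in-air after throw: [b1@12:L b3@13:R b4@14:L b5@15:R b2@17:R]
Beat 12 (L): throw ball1 h=4 -> lands@16:L; in-air after throw: [b3@13:R b4@14:L b5@15:R b1@16:L b2@17:R]
Ball 5: thrown@5 h=5 -> first land @10; rethrown@10 h=5 -> second land @15

Answer: 10 15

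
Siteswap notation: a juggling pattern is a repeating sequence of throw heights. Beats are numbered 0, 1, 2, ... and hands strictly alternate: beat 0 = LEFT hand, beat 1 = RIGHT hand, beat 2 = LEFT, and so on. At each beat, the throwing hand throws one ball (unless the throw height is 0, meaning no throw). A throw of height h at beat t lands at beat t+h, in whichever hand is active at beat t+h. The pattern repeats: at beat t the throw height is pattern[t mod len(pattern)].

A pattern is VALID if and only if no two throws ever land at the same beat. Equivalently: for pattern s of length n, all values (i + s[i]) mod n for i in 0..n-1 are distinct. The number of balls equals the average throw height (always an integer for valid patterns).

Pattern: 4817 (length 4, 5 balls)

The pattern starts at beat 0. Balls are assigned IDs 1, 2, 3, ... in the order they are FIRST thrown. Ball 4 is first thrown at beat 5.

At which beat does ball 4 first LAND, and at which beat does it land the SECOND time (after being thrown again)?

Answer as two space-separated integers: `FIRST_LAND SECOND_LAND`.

Answer: 13 21

Derivation:
Beat 0 (L): throw ball1 h=4 -> lands@4:L; in-air after throw: [b1@4:L]
Beat 1 (R): throw ball2 h=8 -> lands@9:R; in-air after throw: [b1@4:L b2@9:R]
Beat 2 (L): throw ball3 h=1 -> lands@3:R; in-air after throw: [b3@3:R b1@4:L b2@9:R]
Beat 3 (R): throw ball3 h=7 -> lands@10:L; in-air after throw: [b1@4:L b2@9:R b3@10:L]
Beat 4 (L): throw ball1 h=4 -> lands@8:L; in-air after throw: [b1@8:L b2@9:R b3@10:L]
Beat 5 (R): throw ball4 h=8 -> lands@13:R; in-air after throw: [b1@8:L b2@9:R b3@10:L b4@13:R]
Beat 6 (L): throw ball5 h=1 -> lands@7:R; in-air after throw: [b5@7:R b1@8:L b2@9:R b3@10:L b4@13:R]
Beat 7 (R): throw ball5 h=7 -> lands@14:L; in-air after throw: [b1@8:L b2@9:R b3@10:L b4@13:R b5@14:L]
Beat 8 (L): throw ball1 h=4 -> lands@12:L; in-air after throw: [b2@9:R b3@10:L b1@12:L b4@13:R b5@14:L]
Beat 9 (R): throw ball2 h=8 -> lands@17:R; in-air after throw: [b3@10:L b1@12:L b4@13:R b5@14:L b2@17:R]
Beat 10 (L): throw ball3 h=1 -> lands@11:R; in-air after throw: [b3@11:R b1@12:L b4@13:R b5@14:L b2@17:R]
Beat 11 (R): throw ball3 h=7 -> lands@18:L; in-air after throw: [b1@12:L b4@13:R b5@14:L b2@17:R b3@18:L]
Beat 12 (L): throw ball1 h=4 -> lands@16:L; in-air after throw: [b4@13:R b5@14:L b1@16:L b2@17:R b3@18:L]
Beat 13 (R): throw ball4 h=8 -> lands@21:R; in-air after throw: [b5@14:L b1@16:L b2@17:R b3@18:L b4@21:R]
Beat 14 (L): throw ball5 h=1 -> lands@15:R; in-air after throw: [b5@15:R b1@16:L b2@17:R b3@18:L b4@21:R]
Beat 15 (R): throw ball5 h=7 -> lands@22:L; in-air after throw: [b1@16:L b2@17:R b3@18:L b4@21:R b5@22:L]
Beat 16 (L): throw ball1 h=4 -> lands@20:L; in-air after throw: [b2@17:R b3@18:L b1@20:L b4@21:R b5@22:L]
Beat 17 (R): throw ball2 h=8 -> lands@25:R; in-air after throw: [b3@18:L b1@20:L b4@21:R b5@22:L b2@25:R]
Beat 18 (L): throw ball3 h=1 -> lands@19:R; in-air after throw: [b3@19:R b1@20:L b4@21:R b5@22:L b2@25:R]
Beat 19 (R): throw ball3 h=7 -> lands@26:L; in-air after throw: [b1@20:L b4@21:R b5@22:L b2@25:R b3@26:L]
Ball 4: thrown@5 h=8 -> first land @13; rethrown@13 h=8 -> second land @21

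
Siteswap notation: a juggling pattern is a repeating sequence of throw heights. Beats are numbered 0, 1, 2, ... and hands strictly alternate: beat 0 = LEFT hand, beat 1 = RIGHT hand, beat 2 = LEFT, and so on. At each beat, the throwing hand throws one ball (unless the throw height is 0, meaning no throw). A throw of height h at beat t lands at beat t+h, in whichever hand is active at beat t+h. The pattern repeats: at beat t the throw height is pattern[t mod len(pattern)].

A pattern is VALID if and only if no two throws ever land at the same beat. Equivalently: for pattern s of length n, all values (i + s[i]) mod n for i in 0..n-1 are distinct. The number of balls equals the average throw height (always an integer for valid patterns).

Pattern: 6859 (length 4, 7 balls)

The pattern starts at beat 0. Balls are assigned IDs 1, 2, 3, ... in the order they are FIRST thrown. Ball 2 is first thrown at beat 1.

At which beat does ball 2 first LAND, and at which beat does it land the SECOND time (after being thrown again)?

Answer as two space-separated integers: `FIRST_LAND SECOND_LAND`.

Answer: 9 17

Derivation:
Beat 0 (L): throw ball1 h=6 -> lands@6:L; in-air after throw: [b1@6:L]
Beat 1 (R): throw ball2 h=8 -> lands@9:R; in-air after throw: [b1@6:L b2@9:R]
Beat 2 (L): throw ball3 h=5 -> lands@7:R; in-air after throw: [b1@6:L b3@7:R b2@9:R]
Beat 3 (R): throw ball4 h=9 -> lands@12:L; in-air after throw: [b1@6:L b3@7:R b2@9:R b4@12:L]
Beat 4 (L): throw ball5 h=6 -> lands@10:L; in-air after throw: [b1@6:L b3@7:R b2@9:R b5@10:L b4@12:L]
Beat 5 (R): throw ball6 h=8 -> lands@13:R; in-air after throw: [b1@6:L b3@7:R b2@9:R b5@10:L b4@12:L b6@13:R]
Beat 6 (L): throw ball1 h=5 -> lands@11:R; in-air after throw: [b3@7:R b2@9:R b5@10:L b1@11:R b4@12:L b6@13:R]
Beat 7 (R): throw ball3 h=9 -> lands@16:L; in-air after throw: [b2@9:R b5@10:L b1@11:R b4@12:L b6@13:R b3@16:L]
Beat 8 (L): throw ball7 h=6 -> lands@14:L; in-air after throw: [b2@9:R b5@10:L b1@11:R b4@12:L b6@13:R b7@14:L b3@16:L]
Beat 9 (R): throw ball2 h=8 -> lands@17:R; in-air after throw: [b5@10:L b1@11:R b4@12:L b6@13:R b7@14:L b3@16:L b2@17:R]
Beat 10 (L): throw ball5 h=5 -> lands@15:R; in-air after throw: [b1@11:R b4@12:L b6@13:R b7@14:L b5@15:R b3@16:L b2@17:R]
Beat 11 (R): throw ball1 h=9 -> lands@20:L; in-air after throw: [b4@12:L b6@13:R b7@14:L b5@15:R b3@16:L b2@17:R b1@20:L]
Ball 2: thrown@1 h=8 -> first land @9; rethrown@9 h=8 -> second land @17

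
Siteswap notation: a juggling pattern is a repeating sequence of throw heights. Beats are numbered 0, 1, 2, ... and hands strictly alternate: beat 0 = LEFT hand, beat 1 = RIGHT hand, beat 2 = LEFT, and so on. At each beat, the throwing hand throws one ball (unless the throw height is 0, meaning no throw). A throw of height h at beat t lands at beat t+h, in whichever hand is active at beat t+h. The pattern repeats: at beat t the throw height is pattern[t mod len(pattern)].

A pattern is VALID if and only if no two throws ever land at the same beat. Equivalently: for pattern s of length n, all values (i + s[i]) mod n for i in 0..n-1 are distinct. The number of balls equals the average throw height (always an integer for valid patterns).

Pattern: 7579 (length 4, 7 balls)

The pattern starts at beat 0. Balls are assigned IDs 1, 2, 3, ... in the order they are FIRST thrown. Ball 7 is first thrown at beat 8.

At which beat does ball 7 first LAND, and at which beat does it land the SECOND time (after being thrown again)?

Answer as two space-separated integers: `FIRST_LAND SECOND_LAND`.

Answer: 15 24

Derivation:
Beat 0 (L): throw ball1 h=7 -> lands@7:R; in-air after throw: [b1@7:R]
Beat 1 (R): throw ball2 h=5 -> lands@6:L; in-air after throw: [b2@6:L b1@7:R]
Beat 2 (L): throw ball3 h=7 -> lands@9:R; in-air after throw: [b2@6:L b1@7:R b3@9:R]
Beat 3 (R): throw ball4 h=9 -> lands@12:L; in-air after throw: [b2@6:L b1@7:R b3@9:R b4@12:L]
Beat 4 (L): throw ball5 h=7 -> lands@11:R; in-air after throw: [b2@6:L b1@7:R b3@9:R b5@11:R b4@12:L]
Beat 5 (R): throw ball6 h=5 -> lands@10:L; in-air after throw: [b2@6:L b1@7:R b3@9:R b6@10:L b5@11:R b4@12:L]
Beat 6 (L): throw ball2 h=7 -> lands@13:R; in-air after throw: [b1@7:R b3@9:R b6@10:L b5@11:R b4@12:L b2@13:R]
Beat 7 (R): throw ball1 h=9 -> lands@16:L; in-air after throw: [b3@9:R b6@10:L b5@11:R b4@12:L b2@13:R b1@16:L]
Beat 8 (L): throw ball7 h=7 -> lands@15:R; in-air after throw: [b3@9:R b6@10:L b5@11:R b4@12:L b2@13:R b7@15:R b1@16:L]
Beat 9 (R): throw ball3 h=5 -> lands@14:L; in-air after throw: [b6@10:L b5@11:R b4@12:L b2@13:R b3@14:L b7@15:R b1@16:L]
Beat 10 (L): throw ball6 h=7 -> lands@17:R; in-air after throw: [b5@11:R b4@12:L b2@13:R b3@14:L b7@15:R b1@16:L b6@17:R]
Beat 11 (R): throw ball5 h=9 -> lands@20:L; in-air after throw: [b4@12:L b2@13:R b3@14:L b7@15:R b1@16:L b6@17:R b5@20:L]
Beat 12 (L): throw ball4 h=7 -> lands@19:R; in-air after throw: [b2@13:R b3@14:L b7@15:R b1@16:L b6@17:R b4@19:R b5@20:L]
Beat 13 (R): throw ball2 h=5 -> lands@18:L; in-air after throw: [b3@14:L b7@15:R b1@16:L b6@17:R b2@18:L b4@19:R b5@20:L]
Beat 14 (L): throw ball3 h=7 -> lands@21:R; in-air after throw: [b7@15:R b1@16:L b6@17:R b2@18:L b4@19:R b5@20:L b3@21:R]
Beat 15 (R): throw ball7 h=9 -> lands@24:L; in-air after throw: [b1@16:L b6@17:R b2@18:L b4@19:R b5@20:L b3@21:R b7@24:L]
Beat 16 (L): throw ball1 h=7 -> lands@23:R; in-air after throw: [b6@17:R b2@18:L b4@19:R b5@20:L b3@21:R b1@23:R b7@24:L]
Beat 17 (R): throw ball6 h=5 -> lands@22:L; in-air after throw: [b2@18:L b4@19:R b5@20:L b3@21:R b6@22:L b1@23:R b7@24:L]
Beat 18 (L): throw ball2 h=7 -> lands@25:R; in-air after throw: [b4@19:R b5@20:L b3@21:R b6@22:L b1@23:R b7@24:L b2@25:R]
Beat 19 (R): throw ball4 h=9 -> lands@28:L; in-air after throw: [b5@20:L b3@21:R b6@22:L b1@23:R b7@24:L b2@25:R b4@28:L]
Beat 20 (L): throw ball5 h=7 -> lands@27:R; in-air after throw: [b3@21:R b6@22:L b1@23:R b7@24:L b2@25:R b5@27:R b4@28:L]
Ball 7: thrown@8 h=7 -> first land @15; rethrown@15 h=9 -> second land @24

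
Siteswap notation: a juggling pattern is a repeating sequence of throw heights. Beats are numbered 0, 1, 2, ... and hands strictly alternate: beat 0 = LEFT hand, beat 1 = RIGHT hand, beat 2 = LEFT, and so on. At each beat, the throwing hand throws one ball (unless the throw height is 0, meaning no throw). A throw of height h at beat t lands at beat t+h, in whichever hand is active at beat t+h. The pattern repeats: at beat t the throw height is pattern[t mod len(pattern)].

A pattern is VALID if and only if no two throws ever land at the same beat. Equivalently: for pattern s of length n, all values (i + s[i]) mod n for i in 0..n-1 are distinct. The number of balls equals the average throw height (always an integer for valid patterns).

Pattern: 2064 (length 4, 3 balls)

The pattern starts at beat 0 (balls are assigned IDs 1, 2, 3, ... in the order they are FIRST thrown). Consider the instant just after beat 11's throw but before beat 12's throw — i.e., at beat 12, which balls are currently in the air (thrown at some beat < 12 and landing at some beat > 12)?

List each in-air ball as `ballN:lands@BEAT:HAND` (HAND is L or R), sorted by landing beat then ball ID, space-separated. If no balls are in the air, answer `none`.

Answer: ball2:lands@15:R ball1:lands@16:L

Derivation:
Beat 0 (L): throw ball1 h=2 -> lands@2:L; in-air after throw: [b1@2:L]
Beat 2 (L): throw ball1 h=6 -> lands@8:L; in-air after throw: [b1@8:L]
Beat 3 (R): throw ball2 h=4 -> lands@7:R; in-air after throw: [b2@7:R b1@8:L]
Beat 4 (L): throw ball3 h=2 -> lands@6:L; in-air after throw: [b3@6:L b2@7:R b1@8:L]
Beat 6 (L): throw ball3 h=6 -> lands@12:L; in-air after throw: [b2@7:R b1@8:L b3@12:L]
Beat 7 (R): throw ball2 h=4 -> lands@11:R; in-air after throw: [b1@8:L b2@11:R b3@12:L]
Beat 8 (L): throw ball1 h=2 -> lands@10:L; in-air after throw: [b1@10:L b2@11:R b3@12:L]
Beat 10 (L): throw ball1 h=6 -> lands@16:L; in-air after throw: [b2@11:R b3@12:L b1@16:L]
Beat 11 (R): throw ball2 h=4 -> lands@15:R; in-air after throw: [b3@12:L b2@15:R b1@16:L]
Beat 12 (L): throw ball3 h=2 -> lands@14:L; in-air after throw: [b3@14:L b2@15:R b1@16:L]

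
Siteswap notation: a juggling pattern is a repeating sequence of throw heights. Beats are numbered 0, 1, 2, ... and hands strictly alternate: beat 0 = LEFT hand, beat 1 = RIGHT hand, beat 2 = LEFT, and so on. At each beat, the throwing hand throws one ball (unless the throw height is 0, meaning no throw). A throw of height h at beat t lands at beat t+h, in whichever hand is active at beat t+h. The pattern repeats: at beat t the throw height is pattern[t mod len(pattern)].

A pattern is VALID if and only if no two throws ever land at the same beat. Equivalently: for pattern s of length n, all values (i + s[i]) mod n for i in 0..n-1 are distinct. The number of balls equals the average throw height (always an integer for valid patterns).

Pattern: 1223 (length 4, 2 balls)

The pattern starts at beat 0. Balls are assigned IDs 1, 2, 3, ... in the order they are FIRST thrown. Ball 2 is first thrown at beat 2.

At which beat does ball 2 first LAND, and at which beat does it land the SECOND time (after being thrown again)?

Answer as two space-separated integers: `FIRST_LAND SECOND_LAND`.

Beat 0 (L): throw ball1 h=1 -> lands@1:R; in-air after throw: [b1@1:R]
Beat 1 (R): throw ball1 h=2 -> lands@3:R; in-air after throw: [b1@3:R]
Beat 2 (L): throw ball2 h=2 -> lands@4:L; in-air after throw: [b1@3:R b2@4:L]
Beat 3 (R): throw ball1 h=3 -> lands@6:L; in-air after throw: [b2@4:L b1@6:L]
Beat 4 (L): throw ball2 h=1 -> lands@5:R; in-air after throw: [b2@5:R b1@6:L]
Beat 5 (R): throw ball2 h=2 -> lands@7:R; in-air after throw: [b1@6:L b2@7:R]
Ball 2: thrown@2 h=2 -> first land @4; rethrown@4 h=1 -> second land @5

Answer: 4 5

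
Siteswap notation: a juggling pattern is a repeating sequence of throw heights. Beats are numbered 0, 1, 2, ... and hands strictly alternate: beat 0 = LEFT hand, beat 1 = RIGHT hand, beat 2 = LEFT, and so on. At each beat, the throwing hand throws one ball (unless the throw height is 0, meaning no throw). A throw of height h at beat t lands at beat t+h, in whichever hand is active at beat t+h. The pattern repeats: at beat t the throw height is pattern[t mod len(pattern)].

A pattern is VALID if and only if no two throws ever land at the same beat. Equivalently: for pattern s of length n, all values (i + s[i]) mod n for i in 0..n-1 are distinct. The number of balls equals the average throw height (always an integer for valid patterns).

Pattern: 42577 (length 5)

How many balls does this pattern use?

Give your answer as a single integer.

Pattern = [4, 2, 5, 7, 7], length n = 5
  position 0: throw height = 4, running sum = 4
  position 1: throw height = 2, running sum = 6
  position 2: throw height = 5, running sum = 11
  position 3: throw height = 7, running sum = 18
  position 4: throw height = 7, running sum = 25
Total sum = 25; balls = sum / n = 25 / 5 = 5

Answer: 5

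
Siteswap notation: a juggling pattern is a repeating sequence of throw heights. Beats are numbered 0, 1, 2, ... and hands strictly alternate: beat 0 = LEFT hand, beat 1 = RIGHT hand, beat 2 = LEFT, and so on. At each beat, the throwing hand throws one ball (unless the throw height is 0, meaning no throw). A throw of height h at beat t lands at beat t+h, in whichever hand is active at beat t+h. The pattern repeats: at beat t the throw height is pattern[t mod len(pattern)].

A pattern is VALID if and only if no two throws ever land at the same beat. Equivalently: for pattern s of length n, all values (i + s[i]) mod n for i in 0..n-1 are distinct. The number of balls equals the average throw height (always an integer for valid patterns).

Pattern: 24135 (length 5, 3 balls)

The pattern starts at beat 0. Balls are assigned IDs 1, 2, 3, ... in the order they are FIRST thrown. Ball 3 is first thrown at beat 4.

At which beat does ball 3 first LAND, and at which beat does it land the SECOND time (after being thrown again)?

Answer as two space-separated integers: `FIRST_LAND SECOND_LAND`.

Answer: 9 14

Derivation:
Beat 0 (L): throw ball1 h=2 -> lands@2:L; in-air after throw: [b1@2:L]
Beat 1 (R): throw ball2 h=4 -> lands@5:R; in-air after throw: [b1@2:L b2@5:R]
Beat 2 (L): throw ball1 h=1 -> lands@3:R; in-air after throw: [b1@3:R b2@5:R]
Beat 3 (R): throw ball1 h=3 -> lands@6:L; in-air after throw: [b2@5:R b1@6:L]
Beat 4 (L): throw ball3 h=5 -> lands@9:R; in-air after throw: [b2@5:R b1@6:L b3@9:R]
Beat 5 (R): throw ball2 h=2 -> lands@7:R; in-air after throw: [b1@6:L b2@7:R b3@9:R]
Beat 6 (L): throw ball1 h=4 -> lands@10:L; in-air after throw: [b2@7:R b3@9:R b1@10:L]
Beat 7 (R): throw ball2 h=1 -> lands@8:L; in-air after throw: [b2@8:L b3@9:R b1@10:L]
Beat 8 (L): throw ball2 h=3 -> lands@11:R; in-air after throw: [b3@9:R b1@10:L b2@11:R]
Beat 9 (R): throw ball3 h=5 -> lands@14:L; in-air after throw: [b1@10:L b2@11:R b3@14:L]
Beat 10 (L): throw ball1 h=2 -> lands@12:L; in-air after throw: [b2@11:R b1@12:L b3@14:L]
Beat 11 (R): throw ball2 h=4 -> lands@15:R; in-air after throw: [b1@12:L b3@14:L b2@15:R]
Ball 3: thrown@4 h=5 -> first land @9; rethrown@9 h=5 -> second land @14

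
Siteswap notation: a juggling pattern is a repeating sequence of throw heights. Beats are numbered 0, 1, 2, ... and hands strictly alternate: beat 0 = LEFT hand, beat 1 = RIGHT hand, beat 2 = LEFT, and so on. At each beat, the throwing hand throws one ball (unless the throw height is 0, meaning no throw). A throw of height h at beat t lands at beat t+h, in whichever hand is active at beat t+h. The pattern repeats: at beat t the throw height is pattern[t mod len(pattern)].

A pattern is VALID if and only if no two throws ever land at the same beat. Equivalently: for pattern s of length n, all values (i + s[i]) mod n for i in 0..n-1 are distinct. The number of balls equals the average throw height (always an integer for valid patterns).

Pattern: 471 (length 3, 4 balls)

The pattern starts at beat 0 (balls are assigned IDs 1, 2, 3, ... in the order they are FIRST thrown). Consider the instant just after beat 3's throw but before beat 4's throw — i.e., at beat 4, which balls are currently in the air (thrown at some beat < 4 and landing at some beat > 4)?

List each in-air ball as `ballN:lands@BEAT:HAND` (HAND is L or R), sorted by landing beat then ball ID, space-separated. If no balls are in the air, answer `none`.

Answer: ball3:lands@7:R ball2:lands@8:L

Derivation:
Beat 0 (L): throw ball1 h=4 -> lands@4:L; in-air after throw: [b1@4:L]
Beat 1 (R): throw ball2 h=7 -> lands@8:L; in-air after throw: [b1@4:L b2@8:L]
Beat 2 (L): throw ball3 h=1 -> lands@3:R; in-air after throw: [b3@3:R b1@4:L b2@8:L]
Beat 3 (R): throw ball3 h=4 -> lands@7:R; in-air after throw: [b1@4:L b3@7:R b2@8:L]
Beat 4 (L): throw ball1 h=7 -> lands@11:R; in-air after throw: [b3@7:R b2@8:L b1@11:R]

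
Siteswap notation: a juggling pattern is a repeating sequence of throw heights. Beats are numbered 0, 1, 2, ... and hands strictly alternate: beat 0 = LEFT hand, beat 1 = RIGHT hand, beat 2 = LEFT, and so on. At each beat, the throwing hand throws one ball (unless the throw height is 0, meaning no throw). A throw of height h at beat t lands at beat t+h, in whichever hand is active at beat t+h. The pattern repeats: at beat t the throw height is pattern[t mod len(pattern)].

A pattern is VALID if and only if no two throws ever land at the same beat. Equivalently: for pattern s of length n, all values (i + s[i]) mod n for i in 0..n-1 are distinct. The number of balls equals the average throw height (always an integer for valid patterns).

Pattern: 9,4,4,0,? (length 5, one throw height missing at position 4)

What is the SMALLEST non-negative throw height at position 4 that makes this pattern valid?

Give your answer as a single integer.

i=0: (0 + 9) mod 5 = 4
i=1: (1 + 4) mod 5 = 0
i=2: (2 + 4) mod 5 = 1
i=3: (3 + 0) mod 5 = 3
i=4: s[i]=? (unknown)
Known residues: [0, 1, 3, 4]; need a permutation of 0..4, so missing residue r = 2
Need (4 + s) mod 5 = 2; smallest s = (2 - 4) mod 5 = 3

Answer: 3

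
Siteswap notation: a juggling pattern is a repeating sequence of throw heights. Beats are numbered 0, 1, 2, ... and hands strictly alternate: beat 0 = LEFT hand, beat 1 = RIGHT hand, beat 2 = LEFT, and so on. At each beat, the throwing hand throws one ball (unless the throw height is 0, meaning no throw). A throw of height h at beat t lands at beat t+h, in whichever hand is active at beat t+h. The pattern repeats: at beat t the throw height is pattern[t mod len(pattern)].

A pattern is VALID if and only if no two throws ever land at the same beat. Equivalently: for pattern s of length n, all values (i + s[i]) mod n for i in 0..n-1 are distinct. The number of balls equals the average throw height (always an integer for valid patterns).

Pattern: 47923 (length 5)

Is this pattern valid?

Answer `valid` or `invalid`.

i=0: (i + s[i]) mod n = (0 + 4) mod 5 = 4
i=1: (i + s[i]) mod n = (1 + 7) mod 5 = 3
i=2: (i + s[i]) mod n = (2 + 9) mod 5 = 1
i=3: (i + s[i]) mod n = (3 + 2) mod 5 = 0
i=4: (i + s[i]) mod n = (4 + 3) mod 5 = 2
Residues: [4, 3, 1, 0, 2], distinct: True

Answer: valid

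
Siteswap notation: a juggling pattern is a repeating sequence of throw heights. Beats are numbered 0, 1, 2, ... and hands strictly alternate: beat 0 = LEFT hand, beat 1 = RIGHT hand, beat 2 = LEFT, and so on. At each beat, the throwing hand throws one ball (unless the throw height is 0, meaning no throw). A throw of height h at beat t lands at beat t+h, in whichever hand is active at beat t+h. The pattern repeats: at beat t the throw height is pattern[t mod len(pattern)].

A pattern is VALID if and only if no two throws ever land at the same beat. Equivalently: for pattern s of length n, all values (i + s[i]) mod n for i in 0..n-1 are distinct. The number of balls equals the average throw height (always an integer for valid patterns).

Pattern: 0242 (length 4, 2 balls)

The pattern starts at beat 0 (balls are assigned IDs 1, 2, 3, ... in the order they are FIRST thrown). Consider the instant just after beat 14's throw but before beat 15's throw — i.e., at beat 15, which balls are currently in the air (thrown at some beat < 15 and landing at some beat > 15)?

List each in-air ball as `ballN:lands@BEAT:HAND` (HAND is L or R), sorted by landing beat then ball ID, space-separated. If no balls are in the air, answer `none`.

Beat 1 (R): throw ball1 h=2 -> lands@3:R; in-air after throw: [b1@3:R]
Beat 2 (L): throw ball2 h=4 -> lands@6:L; in-air after throw: [b1@3:R b2@6:L]
Beat 3 (R): throw ball1 h=2 -> lands@5:R; in-air after throw: [b1@5:R b2@6:L]
Beat 5 (R): throw ball1 h=2 -> lands@7:R; in-air after throw: [b2@6:L b1@7:R]
Beat 6 (L): throw ball2 h=4 -> lands@10:L; in-air after throw: [b1@7:R b2@10:L]
Beat 7 (R): throw ball1 h=2 -> lands@9:R; in-air after throw: [b1@9:R b2@10:L]
Beat 9 (R): throw ball1 h=2 -> lands@11:R; in-air after throw: [b2@10:L b1@11:R]
Beat 10 (L): throw ball2 h=4 -> lands@14:L; in-air after throw: [b1@11:R b2@14:L]
Beat 11 (R): throw ball1 h=2 -> lands@13:R; in-air after throw: [b1@13:R b2@14:L]
Beat 13 (R): throw ball1 h=2 -> lands@15:R; in-air after throw: [b2@14:L b1@15:R]
Beat 14 (L): throw ball2 h=4 -> lands@18:L; in-air after throw: [b1@15:R b2@18:L]
Beat 15 (R): throw ball1 h=2 -> lands@17:R; in-air after throw: [b1@17:R b2@18:L]

Answer: ball2:lands@18:L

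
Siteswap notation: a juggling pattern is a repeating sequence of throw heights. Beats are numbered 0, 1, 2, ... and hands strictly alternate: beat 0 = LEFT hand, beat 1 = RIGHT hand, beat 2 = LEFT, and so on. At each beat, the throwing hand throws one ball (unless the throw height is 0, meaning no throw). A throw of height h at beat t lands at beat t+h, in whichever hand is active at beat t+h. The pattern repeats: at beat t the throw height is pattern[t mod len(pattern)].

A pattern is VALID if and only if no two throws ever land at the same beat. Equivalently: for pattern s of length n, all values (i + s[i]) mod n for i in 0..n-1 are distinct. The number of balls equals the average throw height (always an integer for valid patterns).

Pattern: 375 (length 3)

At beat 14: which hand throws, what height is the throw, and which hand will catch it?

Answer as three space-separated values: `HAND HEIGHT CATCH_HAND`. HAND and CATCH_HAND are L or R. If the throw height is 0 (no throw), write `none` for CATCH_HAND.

Answer: L 5 R

Derivation:
Beat 14: 14 mod 2 = 0, so hand = L
Throw height = pattern[14 mod 3] = pattern[2] = 5
Lands at beat 14+5=19, 19 mod 2 = 1, so catch hand = R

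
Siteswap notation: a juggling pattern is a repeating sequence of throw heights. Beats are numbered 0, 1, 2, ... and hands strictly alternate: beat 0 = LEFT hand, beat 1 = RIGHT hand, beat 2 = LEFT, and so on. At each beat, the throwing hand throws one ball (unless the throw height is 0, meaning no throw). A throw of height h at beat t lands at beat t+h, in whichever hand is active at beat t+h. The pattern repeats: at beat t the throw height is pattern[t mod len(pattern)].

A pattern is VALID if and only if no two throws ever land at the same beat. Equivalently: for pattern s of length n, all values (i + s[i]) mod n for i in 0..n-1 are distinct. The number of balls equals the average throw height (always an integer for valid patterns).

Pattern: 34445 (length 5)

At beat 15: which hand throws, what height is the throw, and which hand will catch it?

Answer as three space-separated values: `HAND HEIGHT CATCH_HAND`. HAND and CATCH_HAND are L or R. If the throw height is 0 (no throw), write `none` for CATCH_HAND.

Answer: R 3 L

Derivation:
Beat 15: 15 mod 2 = 1, so hand = R
Throw height = pattern[15 mod 5] = pattern[0] = 3
Lands at beat 15+3=18, 18 mod 2 = 0, so catch hand = L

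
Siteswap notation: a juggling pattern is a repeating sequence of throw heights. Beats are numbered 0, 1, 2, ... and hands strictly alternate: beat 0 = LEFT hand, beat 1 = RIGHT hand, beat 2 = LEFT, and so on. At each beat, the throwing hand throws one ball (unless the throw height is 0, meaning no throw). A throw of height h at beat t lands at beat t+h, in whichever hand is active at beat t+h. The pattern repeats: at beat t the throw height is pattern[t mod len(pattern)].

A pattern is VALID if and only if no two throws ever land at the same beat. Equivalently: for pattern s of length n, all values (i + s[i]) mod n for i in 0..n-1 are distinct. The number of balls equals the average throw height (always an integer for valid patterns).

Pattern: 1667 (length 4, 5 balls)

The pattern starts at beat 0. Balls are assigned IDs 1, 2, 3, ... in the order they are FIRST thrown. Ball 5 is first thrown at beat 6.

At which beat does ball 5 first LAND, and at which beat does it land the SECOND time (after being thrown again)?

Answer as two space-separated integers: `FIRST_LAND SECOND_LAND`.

Beat 0 (L): throw ball1 h=1 -> lands@1:R; in-air after throw: [b1@1:R]
Beat 1 (R): throw ball1 h=6 -> lands@7:R; in-air after throw: [b1@7:R]
Beat 2 (L): throw ball2 h=6 -> lands@8:L; in-air after throw: [b1@7:R b2@8:L]
Beat 3 (R): throw ball3 h=7 -> lands@10:L; in-air after throw: [b1@7:R b2@8:L b3@10:L]
Beat 4 (L): throw ball4 h=1 -> lands@5:R; in-air after throw: [b4@5:R b1@7:R b2@8:L b3@10:L]
Beat 5 (R): throw ball4 h=6 -> lands@11:R; in-air after throw: [b1@7:R b2@8:L b3@10:L b4@11:R]
Beat 6 (L): throw ball5 h=6 -> lands@12:L; in-air after throw: [b1@7:R b2@8:L b3@10:L b4@11:R b5@12:L]
Beat 7 (R): throw ball1 h=7 -> lands@14:L; in-air after throw: [b2@8:L b3@10:L b4@11:R b5@12:L b1@14:L]
Beat 8 (L): throw ball2 h=1 -> lands@9:R; in-air after throw: [b2@9:R b3@10:L b4@11:R b5@12:L b1@14:L]
Beat 9 (R): throw ball2 h=6 -> lands@15:R; in-air after throw: [b3@10:L b4@11:R b5@12:L b1@14:L b2@15:R]
Beat 10 (L): throw ball3 h=6 -> lands@16:L; in-air after throw: [b4@11:R b5@12:L b1@14:L b2@15:R b3@16:L]
Beat 11 (R): throw ball4 h=7 -> lands@18:L; in-air after throw: [b5@12:L b1@14:L b2@15:R b3@16:L b4@18:L]
Beat 12 (L): throw ball5 h=1 -> lands@13:R; in-air after throw: [b5@13:R b1@14:L b2@15:R b3@16:L b4@18:L]
Beat 13 (R): throw ball5 h=6 -> lands@19:R; in-air after throw: [b1@14:L b2@15:R b3@16:L b4@18:L b5@19:R]
Ball 5: thrown@6 h=6 -> first land @12; rethrown@12 h=1 -> second land @13

Answer: 12 13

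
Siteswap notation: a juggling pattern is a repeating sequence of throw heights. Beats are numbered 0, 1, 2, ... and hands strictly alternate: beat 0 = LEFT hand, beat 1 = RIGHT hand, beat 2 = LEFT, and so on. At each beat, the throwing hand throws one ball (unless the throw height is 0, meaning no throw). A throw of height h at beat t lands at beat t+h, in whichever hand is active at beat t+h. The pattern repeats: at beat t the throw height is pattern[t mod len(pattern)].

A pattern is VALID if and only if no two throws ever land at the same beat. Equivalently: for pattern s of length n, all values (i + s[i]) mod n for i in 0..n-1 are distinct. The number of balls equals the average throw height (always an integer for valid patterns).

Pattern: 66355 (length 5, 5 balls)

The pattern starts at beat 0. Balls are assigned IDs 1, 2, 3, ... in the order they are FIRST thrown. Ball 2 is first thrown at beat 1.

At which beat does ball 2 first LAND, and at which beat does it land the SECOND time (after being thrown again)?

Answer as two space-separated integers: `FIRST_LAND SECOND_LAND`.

Beat 0 (L): throw ball1 h=6 -> lands@6:L; in-air after throw: [b1@6:L]
Beat 1 (R): throw ball2 h=6 -> lands@7:R; in-air after throw: [b1@6:L b2@7:R]
Beat 2 (L): throw ball3 h=3 -> lands@5:R; in-air after throw: [b3@5:R b1@6:L b2@7:R]
Beat 3 (R): throw ball4 h=5 -> lands@8:L; in-air after throw: [b3@5:R b1@6:L b2@7:R b4@8:L]
Beat 4 (L): throw ball5 h=5 -> lands@9:R; in-air after throw: [b3@5:R b1@6:L b2@7:R b4@8:L b5@9:R]
Beat 5 (R): throw ball3 h=6 -> lands@11:R; in-air after throw: [b1@6:L b2@7:R b4@8:L b5@9:R b3@11:R]
Beat 6 (L): throw ball1 h=6 -> lands@12:L; in-air after throw: [b2@7:R b4@8:L b5@9:R b3@11:R b1@12:L]
Beat 7 (R): throw ball2 h=3 -> lands@10:L; in-air after throw: [b4@8:L b5@9:R b2@10:L b3@11:R b1@12:L]
Beat 8 (L): throw ball4 h=5 -> lands@13:R; in-air after throw: [b5@9:R b2@10:L b3@11:R b1@12:L b4@13:R]
Beat 9 (R): throw ball5 h=5 -> lands@14:L; in-air after throw: [b2@10:L b3@11:R b1@12:L b4@13:R b5@14:L]
Beat 10 (L): throw ball2 h=6 -> lands@16:L; in-air after throw: [b3@11:R b1@12:L b4@13:R b5@14:L b2@16:L]
Ball 2: thrown@1 h=6 -> first land @7; rethrown@7 h=3 -> second land @10

Answer: 7 10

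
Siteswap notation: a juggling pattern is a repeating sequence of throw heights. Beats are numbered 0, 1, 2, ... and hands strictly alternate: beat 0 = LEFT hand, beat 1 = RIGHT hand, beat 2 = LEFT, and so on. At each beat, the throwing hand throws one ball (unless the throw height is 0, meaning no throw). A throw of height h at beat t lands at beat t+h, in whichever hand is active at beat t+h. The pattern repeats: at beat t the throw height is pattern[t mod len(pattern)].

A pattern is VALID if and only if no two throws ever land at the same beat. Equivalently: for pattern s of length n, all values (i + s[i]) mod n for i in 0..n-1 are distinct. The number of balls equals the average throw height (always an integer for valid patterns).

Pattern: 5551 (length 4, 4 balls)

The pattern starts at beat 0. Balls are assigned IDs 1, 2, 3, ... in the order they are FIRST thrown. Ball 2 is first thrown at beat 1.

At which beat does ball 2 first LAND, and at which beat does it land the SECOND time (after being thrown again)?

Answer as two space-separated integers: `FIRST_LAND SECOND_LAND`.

Answer: 6 11

Derivation:
Beat 0 (L): throw ball1 h=5 -> lands@5:R; in-air after throw: [b1@5:R]
Beat 1 (R): throw ball2 h=5 -> lands@6:L; in-air after throw: [b1@5:R b2@6:L]
Beat 2 (L): throw ball3 h=5 -> lands@7:R; in-air after throw: [b1@5:R b2@6:L b3@7:R]
Beat 3 (R): throw ball4 h=1 -> lands@4:L; in-air after throw: [b4@4:L b1@5:R b2@6:L b3@7:R]
Beat 4 (L): throw ball4 h=5 -> lands@9:R; in-air after throw: [b1@5:R b2@6:L b3@7:R b4@9:R]
Beat 5 (R): throw ball1 h=5 -> lands@10:L; in-air after throw: [b2@6:L b3@7:R b4@9:R b1@10:L]
Beat 6 (L): throw ball2 h=5 -> lands@11:R; in-air after throw: [b3@7:R b4@9:R b1@10:L b2@11:R]
Beat 7 (R): throw ball3 h=1 -> lands@8:L; in-air after throw: [b3@8:L b4@9:R b1@10:L b2@11:R]
Beat 8 (L): throw ball3 h=5 -> lands@13:R; in-air after throw: [b4@9:R b1@10:L b2@11:R b3@13:R]
Beat 9 (R): throw ball4 h=5 -> lands@14:L; in-air after throw: [b1@10:L b2@11:R b3@13:R b4@14:L]
Beat 10 (L): throw ball1 h=5 -> lands@15:R; in-air after throw: [b2@11:R b3@13:R b4@14:L b1@15:R]
Beat 11 (R): throw ball2 h=1 -> lands@12:L; in-air after throw: [b2@12:L b3@13:R b4@14:L b1@15:R]
Ball 2: thrown@1 h=5 -> first land @6; rethrown@6 h=5 -> second land @11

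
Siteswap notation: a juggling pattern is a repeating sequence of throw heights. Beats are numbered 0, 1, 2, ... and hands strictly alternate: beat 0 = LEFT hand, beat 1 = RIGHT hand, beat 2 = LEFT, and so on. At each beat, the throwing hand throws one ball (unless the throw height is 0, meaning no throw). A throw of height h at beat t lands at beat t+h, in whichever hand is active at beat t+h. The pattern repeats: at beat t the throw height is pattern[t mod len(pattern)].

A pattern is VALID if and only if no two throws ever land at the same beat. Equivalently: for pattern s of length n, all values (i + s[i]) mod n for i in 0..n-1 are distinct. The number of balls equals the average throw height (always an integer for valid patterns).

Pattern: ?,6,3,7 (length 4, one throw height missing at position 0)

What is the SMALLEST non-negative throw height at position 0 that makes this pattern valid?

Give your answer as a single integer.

i=0: s[i]=? (unknown)
i=1: (1 + 6) mod 4 = 3
i=2: (2 + 3) mod 4 = 1
i=3: (3 + 7) mod 4 = 2
Known residues: [1, 2, 3]; need a permutation of 0..3, so missing residue r = 0
Need (0 + s) mod 4 = 0; smallest s = (0 - 0) mod 4 = 0

Answer: 0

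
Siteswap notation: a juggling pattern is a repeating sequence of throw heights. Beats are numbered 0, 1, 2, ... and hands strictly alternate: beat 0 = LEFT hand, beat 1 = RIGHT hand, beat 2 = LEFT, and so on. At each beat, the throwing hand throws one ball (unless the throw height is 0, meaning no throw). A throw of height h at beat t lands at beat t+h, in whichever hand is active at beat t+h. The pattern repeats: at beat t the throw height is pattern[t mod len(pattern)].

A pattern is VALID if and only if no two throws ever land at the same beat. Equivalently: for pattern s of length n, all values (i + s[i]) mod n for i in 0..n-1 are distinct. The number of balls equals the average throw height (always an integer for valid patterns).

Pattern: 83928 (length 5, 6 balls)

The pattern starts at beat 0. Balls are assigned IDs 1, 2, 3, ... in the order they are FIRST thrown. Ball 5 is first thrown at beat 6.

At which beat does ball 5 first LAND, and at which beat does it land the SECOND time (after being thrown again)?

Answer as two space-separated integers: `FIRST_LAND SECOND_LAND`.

Answer: 9 17

Derivation:
Beat 0 (L): throw ball1 h=8 -> lands@8:L; in-air after throw: [b1@8:L]
Beat 1 (R): throw ball2 h=3 -> lands@4:L; in-air after throw: [b2@4:L b1@8:L]
Beat 2 (L): throw ball3 h=9 -> lands@11:R; in-air after throw: [b2@4:L b1@8:L b3@11:R]
Beat 3 (R): throw ball4 h=2 -> lands@5:R; in-air after throw: [b2@4:L b4@5:R b1@8:L b3@11:R]
Beat 4 (L): throw ball2 h=8 -> lands@12:L; in-air after throw: [b4@5:R b1@8:L b3@11:R b2@12:L]
Beat 5 (R): throw ball4 h=8 -> lands@13:R; in-air after throw: [b1@8:L b3@11:R b2@12:L b4@13:R]
Beat 6 (L): throw ball5 h=3 -> lands@9:R; in-air after throw: [b1@8:L b5@9:R b3@11:R b2@12:L b4@13:R]
Beat 7 (R): throw ball6 h=9 -> lands@16:L; in-air after throw: [b1@8:L b5@9:R b3@11:R b2@12:L b4@13:R b6@16:L]
Beat 8 (L): throw ball1 h=2 -> lands@10:L; in-air after throw: [b5@9:R b1@10:L b3@11:R b2@12:L b4@13:R b6@16:L]
Beat 9 (R): throw ball5 h=8 -> lands@17:R; in-air after throw: [b1@10:L b3@11:R b2@12:L b4@13:R b6@16:L b5@17:R]
Beat 10 (L): throw ball1 h=8 -> lands@18:L; in-air after throw: [b3@11:R b2@12:L b4@13:R b6@16:L b5@17:R b1@18:L]
Beat 11 (R): throw ball3 h=3 -> lands@14:L; in-air after throw: [b2@12:L b4@13:R b3@14:L b6@16:L b5@17:R b1@18:L]
Beat 12 (L): throw ball2 h=9 -> lands@21:R; in-air after throw: [b4@13:R b3@14:L b6@16:L b5@17:R b1@18:L b2@21:R]
Beat 13 (R): throw ball4 h=2 -> lands@15:R; in-air after throw: [b3@14:L b4@15:R b6@16:L b5@17:R b1@18:L b2@21:R]
Beat 14 (L): throw ball3 h=8 -> lands@22:L; in-air after throw: [b4@15:R b6@16:L b5@17:R b1@18:L b2@21:R b3@22:L]
Beat 15 (R): throw ball4 h=8 -> lands@23:R; in-air after throw: [b6@16:L b5@17:R b1@18:L b2@21:R b3@22:L b4@23:R]
Beat 16 (L): throw ball6 h=3 -> lands@19:R; in-air after throw: [b5@17:R b1@18:L b6@19:R b2@21:R b3@22:L b4@23:R]
Beat 17 (R): throw ball5 h=9 -> lands@26:L; in-air after throw: [b1@18:L b6@19:R b2@21:R b3@22:L b4@23:R b5@26:L]
Ball 5: thrown@6 h=3 -> first land @9; rethrown@9 h=8 -> second land @17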